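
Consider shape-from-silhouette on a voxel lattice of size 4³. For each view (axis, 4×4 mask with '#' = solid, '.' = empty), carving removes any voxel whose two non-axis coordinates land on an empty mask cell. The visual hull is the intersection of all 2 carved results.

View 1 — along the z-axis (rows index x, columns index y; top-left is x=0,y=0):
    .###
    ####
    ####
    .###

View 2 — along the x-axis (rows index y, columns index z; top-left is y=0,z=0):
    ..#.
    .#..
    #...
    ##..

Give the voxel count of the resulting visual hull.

remaining voxels: 18

before carving: 64 voxels (4×4×4)
after view 1 [z-axis, 14 of 16 cells solid] → remaining = 56
after view 2 [x-axis, 5 of 16 cells solid] → remaining = 18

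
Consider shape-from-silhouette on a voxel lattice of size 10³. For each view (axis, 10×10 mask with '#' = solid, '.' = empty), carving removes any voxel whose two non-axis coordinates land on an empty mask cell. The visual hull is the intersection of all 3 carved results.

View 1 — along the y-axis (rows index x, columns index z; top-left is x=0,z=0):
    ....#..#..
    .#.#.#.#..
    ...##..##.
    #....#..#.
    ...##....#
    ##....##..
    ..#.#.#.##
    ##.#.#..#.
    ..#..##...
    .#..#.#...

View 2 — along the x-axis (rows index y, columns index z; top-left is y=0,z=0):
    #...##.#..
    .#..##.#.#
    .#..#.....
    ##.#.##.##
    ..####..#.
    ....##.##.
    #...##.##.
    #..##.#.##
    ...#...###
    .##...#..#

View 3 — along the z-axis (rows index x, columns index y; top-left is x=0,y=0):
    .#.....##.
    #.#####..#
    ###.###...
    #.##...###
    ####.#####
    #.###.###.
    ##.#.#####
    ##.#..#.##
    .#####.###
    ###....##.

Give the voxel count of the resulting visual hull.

start: 10×10×10 = 1000 voxels
[1] y-view keeps 36 columns → grid now 360
[2] x-view keeps 46 columns → grid now 173
[3] z-view keeps 65 columns → grid now 114

|visual hull| = 114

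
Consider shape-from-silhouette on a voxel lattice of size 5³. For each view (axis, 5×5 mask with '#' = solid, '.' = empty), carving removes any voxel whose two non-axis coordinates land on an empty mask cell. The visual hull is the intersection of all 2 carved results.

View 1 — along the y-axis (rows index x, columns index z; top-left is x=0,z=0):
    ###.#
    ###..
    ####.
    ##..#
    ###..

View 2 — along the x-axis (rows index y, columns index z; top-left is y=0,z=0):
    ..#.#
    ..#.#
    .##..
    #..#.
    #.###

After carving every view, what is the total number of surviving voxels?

initial block: 5^3 = 125
  1. axis=1 (XZ plane), |mask|=17  ⇒  voxels=85
  2. axis=0 (YZ plane), |mask|=12  ⇒  voxels=39

remaining voxels: 39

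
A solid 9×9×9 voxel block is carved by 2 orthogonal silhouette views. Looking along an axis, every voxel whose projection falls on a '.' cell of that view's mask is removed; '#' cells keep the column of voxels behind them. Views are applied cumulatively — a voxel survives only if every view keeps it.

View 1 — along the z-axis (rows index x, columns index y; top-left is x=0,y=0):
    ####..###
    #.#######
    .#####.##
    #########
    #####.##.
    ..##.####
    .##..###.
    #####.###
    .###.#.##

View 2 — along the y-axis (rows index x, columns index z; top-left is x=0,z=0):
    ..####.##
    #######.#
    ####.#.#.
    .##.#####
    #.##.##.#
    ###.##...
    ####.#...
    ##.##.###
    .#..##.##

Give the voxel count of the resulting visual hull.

full grid |V| = 729
[1] z-view keeps 63 columns → grid now 567
[2] y-view keeps 55 columns → grid now 394

394 voxels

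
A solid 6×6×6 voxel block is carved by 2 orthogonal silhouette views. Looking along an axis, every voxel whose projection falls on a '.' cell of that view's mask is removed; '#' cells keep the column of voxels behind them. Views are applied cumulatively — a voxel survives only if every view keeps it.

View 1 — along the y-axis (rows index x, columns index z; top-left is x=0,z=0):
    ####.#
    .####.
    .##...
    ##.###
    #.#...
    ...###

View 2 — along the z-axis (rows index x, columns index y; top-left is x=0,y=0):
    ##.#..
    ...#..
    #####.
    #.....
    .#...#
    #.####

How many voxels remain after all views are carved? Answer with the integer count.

before carving: 216 voxels (6×6×6)
[1] y-view keeps 21 columns → grid now 126
[2] z-view keeps 17 columns → grid now 53

remaining voxels: 53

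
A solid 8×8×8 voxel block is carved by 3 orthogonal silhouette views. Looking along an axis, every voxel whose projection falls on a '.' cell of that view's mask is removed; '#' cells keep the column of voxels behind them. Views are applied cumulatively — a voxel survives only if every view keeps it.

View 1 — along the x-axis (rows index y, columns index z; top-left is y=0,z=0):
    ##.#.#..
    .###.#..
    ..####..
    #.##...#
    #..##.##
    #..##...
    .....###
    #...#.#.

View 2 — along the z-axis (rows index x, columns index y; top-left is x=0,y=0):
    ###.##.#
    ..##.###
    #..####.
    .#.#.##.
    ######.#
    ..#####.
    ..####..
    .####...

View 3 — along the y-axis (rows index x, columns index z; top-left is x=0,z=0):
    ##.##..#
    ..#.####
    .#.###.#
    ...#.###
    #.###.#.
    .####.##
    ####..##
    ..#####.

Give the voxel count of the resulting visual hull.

start: 8×8×8 = 512 voxels
after view 1 [x-axis, 30 of 64 cells solid] → remaining = 240
after view 2 [z-axis, 40 of 64 cells solid] → remaining = 152
after view 3 [y-axis, 41 of 64 cells solid] → remaining = 105

105 voxels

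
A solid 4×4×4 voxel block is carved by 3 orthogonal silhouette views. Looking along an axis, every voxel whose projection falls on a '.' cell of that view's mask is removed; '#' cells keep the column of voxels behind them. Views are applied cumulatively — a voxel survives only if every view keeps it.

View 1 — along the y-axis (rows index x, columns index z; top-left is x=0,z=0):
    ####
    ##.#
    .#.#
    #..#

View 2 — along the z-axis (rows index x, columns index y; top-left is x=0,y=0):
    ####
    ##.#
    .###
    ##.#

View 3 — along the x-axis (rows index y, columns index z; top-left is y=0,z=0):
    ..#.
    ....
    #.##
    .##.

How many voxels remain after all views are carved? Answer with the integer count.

9 voxels

start: 4×4×4 = 64 voxels
after view 1 [y-axis, 11 of 16 cells solid] → remaining = 44
after view 2 [z-axis, 13 of 16 cells solid] → remaining = 37
after view 3 [x-axis, 6 of 16 cells solid] → remaining = 9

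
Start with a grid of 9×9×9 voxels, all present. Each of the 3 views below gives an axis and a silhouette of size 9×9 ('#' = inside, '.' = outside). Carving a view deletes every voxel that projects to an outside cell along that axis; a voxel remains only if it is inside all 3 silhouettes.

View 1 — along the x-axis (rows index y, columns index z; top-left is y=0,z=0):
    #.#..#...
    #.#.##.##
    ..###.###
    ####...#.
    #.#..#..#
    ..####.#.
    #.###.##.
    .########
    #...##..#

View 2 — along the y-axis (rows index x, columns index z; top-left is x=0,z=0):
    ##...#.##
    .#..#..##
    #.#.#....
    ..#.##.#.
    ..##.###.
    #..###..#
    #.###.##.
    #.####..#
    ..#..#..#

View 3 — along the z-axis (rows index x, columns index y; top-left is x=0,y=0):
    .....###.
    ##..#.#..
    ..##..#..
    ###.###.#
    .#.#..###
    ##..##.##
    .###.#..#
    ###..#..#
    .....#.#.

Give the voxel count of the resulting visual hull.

|visual hull| = 121

start: 9×9×9 = 729 voxels
V1 x: intersect with YZ mask (47 set) -- 423 left
V2 y: intersect with XZ mask (41 set) -- 235 left
V3 z: intersect with XY mask (40 set) -- 121 left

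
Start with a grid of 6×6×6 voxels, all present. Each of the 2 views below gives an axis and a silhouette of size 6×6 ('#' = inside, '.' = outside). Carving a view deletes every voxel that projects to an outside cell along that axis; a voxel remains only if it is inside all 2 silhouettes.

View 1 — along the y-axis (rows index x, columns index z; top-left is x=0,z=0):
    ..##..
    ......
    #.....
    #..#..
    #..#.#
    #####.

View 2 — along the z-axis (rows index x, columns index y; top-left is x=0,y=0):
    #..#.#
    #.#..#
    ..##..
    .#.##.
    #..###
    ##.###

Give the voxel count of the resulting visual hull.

start: 6×6×6 = 216 voxels
V1 y: intersect with XZ mask (13 set) -- 78 left
V2 z: intersect with XY mask (20 set) -- 51 left

|visual hull| = 51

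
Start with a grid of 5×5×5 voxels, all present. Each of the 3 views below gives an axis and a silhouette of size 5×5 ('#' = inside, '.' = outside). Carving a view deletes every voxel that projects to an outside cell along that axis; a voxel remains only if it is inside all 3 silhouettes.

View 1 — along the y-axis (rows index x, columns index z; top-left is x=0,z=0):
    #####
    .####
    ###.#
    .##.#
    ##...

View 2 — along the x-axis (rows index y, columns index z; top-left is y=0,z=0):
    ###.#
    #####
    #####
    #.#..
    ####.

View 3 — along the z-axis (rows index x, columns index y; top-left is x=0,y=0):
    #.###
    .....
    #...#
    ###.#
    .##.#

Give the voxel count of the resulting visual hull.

before carving: 125 voxels (5×5×5)
  1. axis=1 (XZ plane), |mask|=18  ⇒  voxels=90
  2. axis=0 (YZ plane), |mask|=20  ⇒  voxels=73
  3. axis=2 (XY plane), |mask|=13  ⇒  voxels=39

39 voxels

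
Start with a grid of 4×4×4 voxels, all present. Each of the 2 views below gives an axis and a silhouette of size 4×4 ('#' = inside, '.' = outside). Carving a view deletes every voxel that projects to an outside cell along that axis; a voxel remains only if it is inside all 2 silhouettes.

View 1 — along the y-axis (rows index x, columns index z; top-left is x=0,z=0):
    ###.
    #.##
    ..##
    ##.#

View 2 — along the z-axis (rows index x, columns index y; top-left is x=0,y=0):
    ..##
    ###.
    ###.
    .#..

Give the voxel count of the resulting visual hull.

|visual hull| = 24

before carving: 64 voxels (4×4×4)
after view 1 [y-axis, 11 of 16 cells solid] → remaining = 44
after view 2 [z-axis, 9 of 16 cells solid] → remaining = 24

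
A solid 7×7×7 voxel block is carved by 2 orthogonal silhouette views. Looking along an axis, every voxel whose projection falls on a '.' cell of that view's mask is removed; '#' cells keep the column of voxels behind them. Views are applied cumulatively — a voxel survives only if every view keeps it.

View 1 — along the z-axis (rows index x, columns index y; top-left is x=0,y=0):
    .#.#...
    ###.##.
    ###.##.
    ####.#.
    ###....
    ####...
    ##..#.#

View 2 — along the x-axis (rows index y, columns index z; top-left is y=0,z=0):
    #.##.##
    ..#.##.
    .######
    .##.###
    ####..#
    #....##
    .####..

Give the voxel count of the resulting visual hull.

initial block: 7^3 = 343
[1] z-view keeps 28 columns → grid now 196
[2] x-view keeps 31 columns → grid now 124

remaining voxels: 124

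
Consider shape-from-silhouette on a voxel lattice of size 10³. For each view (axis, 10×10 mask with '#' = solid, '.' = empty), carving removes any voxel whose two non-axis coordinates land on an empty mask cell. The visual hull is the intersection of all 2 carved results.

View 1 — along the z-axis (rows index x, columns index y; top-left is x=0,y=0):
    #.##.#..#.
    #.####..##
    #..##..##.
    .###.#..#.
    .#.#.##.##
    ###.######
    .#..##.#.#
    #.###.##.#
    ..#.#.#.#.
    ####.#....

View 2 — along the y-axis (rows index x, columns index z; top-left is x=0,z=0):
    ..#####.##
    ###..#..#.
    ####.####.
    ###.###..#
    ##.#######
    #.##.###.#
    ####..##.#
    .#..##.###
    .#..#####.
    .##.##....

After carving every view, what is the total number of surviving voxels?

before carving: 1000 voxels (10×10×10)
  1. axis=2 (XY plane), |mask|=58  ⇒  voxels=580
  2. axis=1 (XZ plane), |mask|=66  ⇒  voxels=383

voxel count = 383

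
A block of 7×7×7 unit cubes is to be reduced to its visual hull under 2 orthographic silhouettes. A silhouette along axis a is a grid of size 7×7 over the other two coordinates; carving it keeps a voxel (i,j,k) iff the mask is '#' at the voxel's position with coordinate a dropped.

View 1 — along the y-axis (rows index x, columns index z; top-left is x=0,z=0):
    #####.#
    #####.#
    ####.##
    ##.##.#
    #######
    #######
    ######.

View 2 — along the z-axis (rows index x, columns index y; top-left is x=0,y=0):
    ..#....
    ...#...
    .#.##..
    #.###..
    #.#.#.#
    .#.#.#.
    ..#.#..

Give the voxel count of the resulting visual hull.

start: 7×7×7 = 343 voxels
step 1: project along y, AND mask (43/49) → |grid| = 301
step 2: project along z, AND mask (18/49) → |grid| = 111

remaining voxels: 111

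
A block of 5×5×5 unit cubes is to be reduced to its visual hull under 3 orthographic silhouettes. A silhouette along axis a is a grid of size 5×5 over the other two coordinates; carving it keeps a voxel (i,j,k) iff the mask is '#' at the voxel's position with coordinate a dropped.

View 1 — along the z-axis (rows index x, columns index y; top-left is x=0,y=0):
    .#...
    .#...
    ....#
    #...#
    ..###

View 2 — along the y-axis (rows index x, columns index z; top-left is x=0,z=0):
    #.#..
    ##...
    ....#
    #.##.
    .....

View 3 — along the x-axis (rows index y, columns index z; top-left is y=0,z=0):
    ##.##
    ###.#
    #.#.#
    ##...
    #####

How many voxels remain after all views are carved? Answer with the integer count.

voxel count = 10

initial block: 5^3 = 125
V1 z: intersect with XY mask (8 set) -- 40 left
V2 y: intersect with XZ mask (8 set) -- 11 left
V3 x: intersect with YZ mask (18 set) -- 10 left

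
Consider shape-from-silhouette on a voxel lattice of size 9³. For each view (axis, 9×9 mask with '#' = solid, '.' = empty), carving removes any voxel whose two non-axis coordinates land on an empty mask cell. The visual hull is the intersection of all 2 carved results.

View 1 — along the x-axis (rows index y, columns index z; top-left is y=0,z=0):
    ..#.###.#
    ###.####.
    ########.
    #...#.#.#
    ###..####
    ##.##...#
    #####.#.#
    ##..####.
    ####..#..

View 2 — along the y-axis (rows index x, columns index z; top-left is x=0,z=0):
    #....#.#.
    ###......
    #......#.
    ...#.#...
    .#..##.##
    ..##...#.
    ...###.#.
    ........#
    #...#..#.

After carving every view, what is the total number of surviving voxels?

145 voxels

start: 9×9×9 = 729 voxels
  1. axis=0 (YZ plane), |mask|=54  ⇒  voxels=486
  2. axis=1 (XZ plane), |mask|=26  ⇒  voxels=145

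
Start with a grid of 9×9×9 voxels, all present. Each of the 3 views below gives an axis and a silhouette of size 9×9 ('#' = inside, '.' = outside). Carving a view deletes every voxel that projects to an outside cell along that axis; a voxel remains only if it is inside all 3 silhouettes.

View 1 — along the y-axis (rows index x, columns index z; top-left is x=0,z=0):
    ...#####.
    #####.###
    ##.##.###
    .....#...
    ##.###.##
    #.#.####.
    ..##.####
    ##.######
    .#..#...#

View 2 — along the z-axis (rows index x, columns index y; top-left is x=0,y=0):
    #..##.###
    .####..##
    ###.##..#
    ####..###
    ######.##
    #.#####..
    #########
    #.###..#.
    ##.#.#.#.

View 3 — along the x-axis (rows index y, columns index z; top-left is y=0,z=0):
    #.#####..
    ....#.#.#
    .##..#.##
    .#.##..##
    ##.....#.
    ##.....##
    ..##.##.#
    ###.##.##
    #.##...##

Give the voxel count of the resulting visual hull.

initial block: 9^3 = 729
[1] y-view keeps 51 columns → grid now 459
[2] z-view keeps 58 columns → grid now 328
[3] x-view keeps 43 columns → grid now 179

179 voxels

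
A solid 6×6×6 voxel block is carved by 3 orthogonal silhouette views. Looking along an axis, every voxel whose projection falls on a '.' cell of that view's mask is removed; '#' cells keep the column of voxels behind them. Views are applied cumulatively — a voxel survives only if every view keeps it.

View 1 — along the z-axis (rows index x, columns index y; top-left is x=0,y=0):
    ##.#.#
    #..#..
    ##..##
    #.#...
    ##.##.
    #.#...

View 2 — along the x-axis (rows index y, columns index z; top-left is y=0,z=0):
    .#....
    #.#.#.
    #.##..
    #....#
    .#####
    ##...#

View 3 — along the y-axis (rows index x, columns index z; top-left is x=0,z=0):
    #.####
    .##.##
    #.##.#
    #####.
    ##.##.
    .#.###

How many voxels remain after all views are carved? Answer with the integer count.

voxel count = 29

start: 6×6×6 = 216 voxels
[1] z-view keeps 18 columns → grid now 108
[2] x-view keeps 17 columns → grid now 43
[3] y-view keeps 26 columns → grid now 29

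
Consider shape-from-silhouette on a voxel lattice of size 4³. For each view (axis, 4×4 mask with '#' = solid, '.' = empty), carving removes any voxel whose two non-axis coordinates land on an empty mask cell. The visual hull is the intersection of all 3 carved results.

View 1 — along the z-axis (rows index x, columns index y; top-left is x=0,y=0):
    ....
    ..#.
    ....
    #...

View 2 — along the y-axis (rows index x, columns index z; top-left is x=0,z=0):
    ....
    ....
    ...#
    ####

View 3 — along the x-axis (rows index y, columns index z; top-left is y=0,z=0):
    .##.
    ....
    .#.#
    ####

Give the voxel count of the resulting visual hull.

start: 4×4×4 = 64 voxels
carve view 1 (along z, XY-mask fill 2/16): 8 voxels remain
carve view 2 (along y, XZ-mask fill 5/16): 4 voxels remain
carve view 3 (along x, YZ-mask fill 8/16): 2 voxels remain

|visual hull| = 2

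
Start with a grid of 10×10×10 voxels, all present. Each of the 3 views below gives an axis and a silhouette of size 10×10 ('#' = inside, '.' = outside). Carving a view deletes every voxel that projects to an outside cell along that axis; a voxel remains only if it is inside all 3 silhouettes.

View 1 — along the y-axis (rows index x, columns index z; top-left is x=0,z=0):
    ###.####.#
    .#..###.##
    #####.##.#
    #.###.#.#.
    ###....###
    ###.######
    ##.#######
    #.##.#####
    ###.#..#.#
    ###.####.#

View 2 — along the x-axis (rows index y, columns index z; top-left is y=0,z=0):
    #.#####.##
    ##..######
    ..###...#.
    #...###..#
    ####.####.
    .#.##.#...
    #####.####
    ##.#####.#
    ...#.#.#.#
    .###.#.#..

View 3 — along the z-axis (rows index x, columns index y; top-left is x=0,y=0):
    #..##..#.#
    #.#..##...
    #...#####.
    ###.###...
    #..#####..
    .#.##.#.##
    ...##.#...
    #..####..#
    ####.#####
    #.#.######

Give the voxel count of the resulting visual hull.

283 voxels

start: 10×10×10 = 1000 voxels
  1. axis=1 (XZ plane), |mask|=74  ⇒  voxels=740
  2. axis=0 (YZ plane), |mask|=63  ⇒  voxels=460
  3. axis=2 (XY plane), |mask|=59  ⇒  voxels=283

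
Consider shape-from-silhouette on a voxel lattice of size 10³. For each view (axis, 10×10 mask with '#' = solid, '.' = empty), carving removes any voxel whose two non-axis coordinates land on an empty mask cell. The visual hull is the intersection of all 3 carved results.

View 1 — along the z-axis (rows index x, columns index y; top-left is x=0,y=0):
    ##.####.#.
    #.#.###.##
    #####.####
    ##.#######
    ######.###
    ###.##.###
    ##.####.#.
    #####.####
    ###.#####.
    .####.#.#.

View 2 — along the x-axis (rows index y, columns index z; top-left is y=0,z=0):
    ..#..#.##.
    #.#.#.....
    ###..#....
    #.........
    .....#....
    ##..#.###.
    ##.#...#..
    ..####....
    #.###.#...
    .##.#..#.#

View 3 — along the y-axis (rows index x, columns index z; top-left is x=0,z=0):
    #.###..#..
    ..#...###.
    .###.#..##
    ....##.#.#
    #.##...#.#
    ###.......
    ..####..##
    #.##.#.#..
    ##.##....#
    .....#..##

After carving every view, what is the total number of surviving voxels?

before carving: 1000 voxels (10×10×10)
carve view 1 (along z, XY-mask fill 79/100): 790 voxels remain
carve view 2 (along x, YZ-mask fill 37/100): 286 voxels remain
carve view 3 (along y, XZ-mask fill 46/100): 139 voxels remain

voxel count = 139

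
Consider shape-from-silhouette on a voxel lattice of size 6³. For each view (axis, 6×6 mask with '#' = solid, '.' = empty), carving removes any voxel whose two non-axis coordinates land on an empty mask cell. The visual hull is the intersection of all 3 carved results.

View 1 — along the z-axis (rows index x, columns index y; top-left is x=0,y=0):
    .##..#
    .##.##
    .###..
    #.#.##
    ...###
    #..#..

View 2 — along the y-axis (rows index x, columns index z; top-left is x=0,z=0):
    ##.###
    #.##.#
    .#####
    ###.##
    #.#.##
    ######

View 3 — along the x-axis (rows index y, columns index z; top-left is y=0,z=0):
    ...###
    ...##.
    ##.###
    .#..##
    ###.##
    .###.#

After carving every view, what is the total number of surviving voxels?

initial block: 6^3 = 216
[1] z-view keeps 19 columns → grid now 114
[2] y-view keeps 29 columns → grid now 90
[3] x-view keeps 22 columns → grid now 57

|visual hull| = 57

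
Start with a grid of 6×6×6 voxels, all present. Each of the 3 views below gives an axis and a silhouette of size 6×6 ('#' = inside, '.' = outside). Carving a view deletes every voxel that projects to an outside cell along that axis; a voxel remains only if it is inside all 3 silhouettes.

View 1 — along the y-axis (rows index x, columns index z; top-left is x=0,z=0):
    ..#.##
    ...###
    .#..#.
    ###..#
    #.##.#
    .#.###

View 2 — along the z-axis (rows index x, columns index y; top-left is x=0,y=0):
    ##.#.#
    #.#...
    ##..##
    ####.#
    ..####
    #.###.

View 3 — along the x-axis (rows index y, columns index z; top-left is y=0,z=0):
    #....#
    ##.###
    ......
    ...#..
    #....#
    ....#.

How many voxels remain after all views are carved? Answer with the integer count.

full grid |V| = 216
[1] y-view keeps 20 columns → grid now 120
[2] z-view keeps 23 columns → grid now 78
[3] x-view keeps 11 columns → grid now 19

voxel count = 19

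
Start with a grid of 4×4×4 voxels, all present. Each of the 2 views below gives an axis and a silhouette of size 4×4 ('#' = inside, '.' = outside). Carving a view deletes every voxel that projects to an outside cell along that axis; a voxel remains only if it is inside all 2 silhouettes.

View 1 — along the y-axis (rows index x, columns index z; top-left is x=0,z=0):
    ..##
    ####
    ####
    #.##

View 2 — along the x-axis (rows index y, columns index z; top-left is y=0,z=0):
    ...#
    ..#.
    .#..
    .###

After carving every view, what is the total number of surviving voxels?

initial block: 4^3 = 64
after view 1 [y-axis, 13 of 16 cells solid] → remaining = 52
after view 2 [x-axis, 6 of 16 cells solid] → remaining = 20

20 voxels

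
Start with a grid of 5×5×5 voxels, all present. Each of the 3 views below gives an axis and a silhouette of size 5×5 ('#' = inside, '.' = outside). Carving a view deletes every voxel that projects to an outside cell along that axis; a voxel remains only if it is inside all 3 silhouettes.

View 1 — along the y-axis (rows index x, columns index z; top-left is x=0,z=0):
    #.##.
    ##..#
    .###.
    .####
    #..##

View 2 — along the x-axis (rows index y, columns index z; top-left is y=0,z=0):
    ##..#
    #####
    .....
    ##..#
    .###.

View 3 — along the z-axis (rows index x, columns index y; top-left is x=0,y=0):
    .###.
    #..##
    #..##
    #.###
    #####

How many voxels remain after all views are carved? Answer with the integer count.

|visual hull| = 31

initial block: 5^3 = 125
V1 y: intersect with XZ mask (16 set) -- 80 left
V2 x: intersect with YZ mask (14 set) -- 44 left
V3 z: intersect with XY mask (18 set) -- 31 left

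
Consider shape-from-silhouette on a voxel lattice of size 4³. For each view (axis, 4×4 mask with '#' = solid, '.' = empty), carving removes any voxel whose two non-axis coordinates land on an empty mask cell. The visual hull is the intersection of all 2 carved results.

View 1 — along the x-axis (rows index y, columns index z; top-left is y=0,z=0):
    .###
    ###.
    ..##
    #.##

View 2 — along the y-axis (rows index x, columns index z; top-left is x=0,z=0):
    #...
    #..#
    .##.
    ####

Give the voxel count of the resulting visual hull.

full grid |V| = 64
V1 x: intersect with YZ mask (11 set) -- 44 left
V2 y: intersect with XZ mask (9 set) -- 24 left

|visual hull| = 24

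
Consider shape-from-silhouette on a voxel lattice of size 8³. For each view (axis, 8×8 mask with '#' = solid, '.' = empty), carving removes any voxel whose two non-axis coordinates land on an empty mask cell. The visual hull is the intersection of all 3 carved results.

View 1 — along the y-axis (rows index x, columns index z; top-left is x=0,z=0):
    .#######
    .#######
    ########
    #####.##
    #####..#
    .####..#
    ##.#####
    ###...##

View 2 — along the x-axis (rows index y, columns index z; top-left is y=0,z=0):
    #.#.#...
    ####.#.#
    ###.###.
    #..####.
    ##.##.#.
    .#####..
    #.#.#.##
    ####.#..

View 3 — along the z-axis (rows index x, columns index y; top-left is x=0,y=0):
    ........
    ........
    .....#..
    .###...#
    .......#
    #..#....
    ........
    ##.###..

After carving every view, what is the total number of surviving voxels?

44 voxels

before carving: 512 voxels (8×8×8)
step 1: project along y, AND mask (52/64) → |grid| = 416
step 2: project along x, AND mask (40/64) → |grid| = 254
step 3: project along z, AND mask (13/64) → |grid| = 44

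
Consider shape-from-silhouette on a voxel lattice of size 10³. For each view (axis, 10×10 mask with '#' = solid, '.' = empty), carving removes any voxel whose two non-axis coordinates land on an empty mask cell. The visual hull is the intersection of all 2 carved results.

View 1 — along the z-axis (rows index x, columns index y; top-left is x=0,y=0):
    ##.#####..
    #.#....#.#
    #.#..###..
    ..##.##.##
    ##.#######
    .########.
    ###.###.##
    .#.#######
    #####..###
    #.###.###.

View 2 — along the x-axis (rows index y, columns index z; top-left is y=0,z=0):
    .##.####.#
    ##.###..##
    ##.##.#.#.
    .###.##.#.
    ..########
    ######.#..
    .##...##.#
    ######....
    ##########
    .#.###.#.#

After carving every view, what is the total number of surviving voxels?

voxel count = 474

initial block: 10^3 = 1000
after view 1 [z-axis, 70 of 100 cells solid] → remaining = 700
after view 2 [x-axis, 68 of 100 cells solid] → remaining = 474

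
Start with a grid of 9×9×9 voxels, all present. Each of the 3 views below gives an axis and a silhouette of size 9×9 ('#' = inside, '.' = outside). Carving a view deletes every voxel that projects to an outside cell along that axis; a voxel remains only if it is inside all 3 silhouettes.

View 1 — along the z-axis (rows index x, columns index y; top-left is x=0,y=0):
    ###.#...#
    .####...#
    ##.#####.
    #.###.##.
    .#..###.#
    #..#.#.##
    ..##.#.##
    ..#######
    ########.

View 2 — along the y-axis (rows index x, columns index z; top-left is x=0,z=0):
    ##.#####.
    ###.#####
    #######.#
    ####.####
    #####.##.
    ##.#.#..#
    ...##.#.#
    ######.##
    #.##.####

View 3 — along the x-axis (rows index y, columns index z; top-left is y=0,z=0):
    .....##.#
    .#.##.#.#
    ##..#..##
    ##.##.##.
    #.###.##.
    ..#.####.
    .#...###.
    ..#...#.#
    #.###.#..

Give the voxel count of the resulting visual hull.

initial block: 9^3 = 729
carve view 1 (along z, XY-mask fill 53/81): 477 voxels remain
carve view 2 (along y, XZ-mask fill 62/81): 371 voxels remain
carve view 3 (along x, YZ-mask fill 42/81): 193 voxels remain

|visual hull| = 193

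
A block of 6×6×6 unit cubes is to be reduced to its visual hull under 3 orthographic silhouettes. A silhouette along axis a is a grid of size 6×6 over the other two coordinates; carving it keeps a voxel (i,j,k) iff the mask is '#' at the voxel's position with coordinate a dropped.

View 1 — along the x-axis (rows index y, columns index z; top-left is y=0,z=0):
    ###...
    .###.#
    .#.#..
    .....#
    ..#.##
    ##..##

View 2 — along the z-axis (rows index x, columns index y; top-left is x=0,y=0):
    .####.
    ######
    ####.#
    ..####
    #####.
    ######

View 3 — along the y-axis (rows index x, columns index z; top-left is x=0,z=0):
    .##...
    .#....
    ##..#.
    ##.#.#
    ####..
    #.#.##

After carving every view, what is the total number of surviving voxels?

42 voxels

full grid |V| = 216
after view 1 [x-axis, 17 of 36 cells solid] → remaining = 102
after view 2 [z-axis, 30 of 36 cells solid] → remaining = 81
after view 3 [y-axis, 18 of 36 cells solid] → remaining = 42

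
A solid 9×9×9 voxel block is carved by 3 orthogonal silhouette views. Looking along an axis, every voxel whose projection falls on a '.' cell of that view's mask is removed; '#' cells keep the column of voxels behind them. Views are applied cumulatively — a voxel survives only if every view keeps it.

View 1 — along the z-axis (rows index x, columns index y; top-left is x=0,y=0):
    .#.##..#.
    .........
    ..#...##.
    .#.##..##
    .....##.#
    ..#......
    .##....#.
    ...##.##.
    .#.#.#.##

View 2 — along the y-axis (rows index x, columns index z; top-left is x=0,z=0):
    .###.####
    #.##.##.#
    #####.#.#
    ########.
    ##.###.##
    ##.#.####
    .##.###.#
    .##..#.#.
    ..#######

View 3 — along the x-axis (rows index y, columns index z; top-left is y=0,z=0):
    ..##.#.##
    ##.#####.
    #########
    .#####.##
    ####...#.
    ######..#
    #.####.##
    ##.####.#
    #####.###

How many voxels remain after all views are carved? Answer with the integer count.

start: 9×9×9 = 729 voxels
V1 z: intersect with XY mask (28 set) -- 252 left
V2 y: intersect with XZ mask (59 set) -- 186 left
V3 x: intersect with YZ mask (62 set) -- 148 left

148 voxels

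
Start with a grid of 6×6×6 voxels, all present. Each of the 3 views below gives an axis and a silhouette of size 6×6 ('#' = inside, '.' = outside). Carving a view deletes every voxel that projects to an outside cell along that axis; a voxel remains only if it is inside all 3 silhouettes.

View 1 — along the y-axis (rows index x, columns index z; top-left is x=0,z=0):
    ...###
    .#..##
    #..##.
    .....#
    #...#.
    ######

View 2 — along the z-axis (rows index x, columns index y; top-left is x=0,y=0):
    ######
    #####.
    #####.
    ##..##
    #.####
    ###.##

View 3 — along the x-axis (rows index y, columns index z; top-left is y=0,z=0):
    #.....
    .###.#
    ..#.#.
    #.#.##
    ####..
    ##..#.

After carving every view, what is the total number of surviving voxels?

voxel count = 42

full grid |V| = 216
after view 1 [y-axis, 18 of 36 cells solid] → remaining = 108
after view 2 [z-axis, 30 of 36 cells solid] → remaining = 92
after view 3 [x-axis, 18 of 36 cells solid] → remaining = 42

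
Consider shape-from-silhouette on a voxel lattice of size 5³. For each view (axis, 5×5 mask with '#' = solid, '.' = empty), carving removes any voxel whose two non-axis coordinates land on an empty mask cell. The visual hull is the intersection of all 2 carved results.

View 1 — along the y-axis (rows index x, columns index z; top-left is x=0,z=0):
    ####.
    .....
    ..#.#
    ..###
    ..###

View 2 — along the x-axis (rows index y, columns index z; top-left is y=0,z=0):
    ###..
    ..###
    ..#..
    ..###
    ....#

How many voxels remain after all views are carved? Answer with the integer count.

voxel count = 33

initial block: 5^3 = 125
after view 1 [y-axis, 12 of 25 cells solid] → remaining = 60
after view 2 [x-axis, 11 of 25 cells solid] → remaining = 33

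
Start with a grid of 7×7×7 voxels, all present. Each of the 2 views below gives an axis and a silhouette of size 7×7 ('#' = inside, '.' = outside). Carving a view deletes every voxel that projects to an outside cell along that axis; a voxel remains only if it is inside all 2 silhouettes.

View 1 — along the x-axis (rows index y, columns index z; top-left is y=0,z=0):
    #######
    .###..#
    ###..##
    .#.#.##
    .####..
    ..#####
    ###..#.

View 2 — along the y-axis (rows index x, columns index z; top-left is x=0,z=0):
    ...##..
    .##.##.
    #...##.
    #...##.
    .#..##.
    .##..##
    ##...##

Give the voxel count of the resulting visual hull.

remaining voxels: 105

start: 7×7×7 = 343 voxels
step 1: project along x, AND mask (33/49) → |grid| = 231
step 2: project along y, AND mask (23/49) → |grid| = 105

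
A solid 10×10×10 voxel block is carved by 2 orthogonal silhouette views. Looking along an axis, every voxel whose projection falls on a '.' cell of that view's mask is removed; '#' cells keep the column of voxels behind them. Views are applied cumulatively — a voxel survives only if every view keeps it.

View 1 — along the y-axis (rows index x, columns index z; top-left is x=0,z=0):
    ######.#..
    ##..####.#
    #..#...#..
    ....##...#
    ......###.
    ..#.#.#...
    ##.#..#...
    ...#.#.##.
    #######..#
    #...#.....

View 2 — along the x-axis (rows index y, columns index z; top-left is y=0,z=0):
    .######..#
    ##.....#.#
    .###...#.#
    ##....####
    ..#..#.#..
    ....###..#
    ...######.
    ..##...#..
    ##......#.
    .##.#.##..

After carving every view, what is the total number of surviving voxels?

voxel count = 202

before carving: 1000 voxels (10×10×10)
after view 1 [y-axis, 44 of 100 cells solid] → remaining = 440
after view 2 [x-axis, 46 of 100 cells solid] → remaining = 202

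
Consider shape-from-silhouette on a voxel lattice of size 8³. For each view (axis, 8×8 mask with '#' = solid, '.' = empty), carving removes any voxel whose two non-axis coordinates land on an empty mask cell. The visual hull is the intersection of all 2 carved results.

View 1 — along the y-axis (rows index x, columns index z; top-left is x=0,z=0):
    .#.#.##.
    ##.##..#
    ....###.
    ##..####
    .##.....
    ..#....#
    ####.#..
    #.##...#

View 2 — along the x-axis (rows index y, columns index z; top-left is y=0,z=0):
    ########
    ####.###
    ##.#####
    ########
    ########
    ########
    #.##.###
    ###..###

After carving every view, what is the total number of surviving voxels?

voxel count = 226

initial block: 8^3 = 512
step 1: project along y, AND mask (31/64) → |grid| = 248
step 2: project along x, AND mask (58/64) → |grid| = 226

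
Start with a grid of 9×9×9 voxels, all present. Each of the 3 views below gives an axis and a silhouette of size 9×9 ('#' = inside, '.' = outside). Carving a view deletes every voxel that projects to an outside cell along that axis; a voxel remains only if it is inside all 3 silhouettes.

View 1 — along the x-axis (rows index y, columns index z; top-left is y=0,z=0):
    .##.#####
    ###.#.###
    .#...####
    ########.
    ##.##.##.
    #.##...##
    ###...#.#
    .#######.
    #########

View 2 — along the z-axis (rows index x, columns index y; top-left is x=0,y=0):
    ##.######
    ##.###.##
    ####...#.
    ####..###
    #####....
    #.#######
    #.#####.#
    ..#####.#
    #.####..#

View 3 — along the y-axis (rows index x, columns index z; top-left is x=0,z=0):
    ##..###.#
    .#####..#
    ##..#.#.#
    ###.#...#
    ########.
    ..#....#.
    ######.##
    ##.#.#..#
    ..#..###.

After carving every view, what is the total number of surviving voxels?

full grid |V| = 729
V1 x: intersect with YZ mask (59 set) -- 531 left
V2 z: intersect with XY mask (59 set) -- 393 left
V3 y: intersect with XZ mask (49 set) -- 234 left

234 voxels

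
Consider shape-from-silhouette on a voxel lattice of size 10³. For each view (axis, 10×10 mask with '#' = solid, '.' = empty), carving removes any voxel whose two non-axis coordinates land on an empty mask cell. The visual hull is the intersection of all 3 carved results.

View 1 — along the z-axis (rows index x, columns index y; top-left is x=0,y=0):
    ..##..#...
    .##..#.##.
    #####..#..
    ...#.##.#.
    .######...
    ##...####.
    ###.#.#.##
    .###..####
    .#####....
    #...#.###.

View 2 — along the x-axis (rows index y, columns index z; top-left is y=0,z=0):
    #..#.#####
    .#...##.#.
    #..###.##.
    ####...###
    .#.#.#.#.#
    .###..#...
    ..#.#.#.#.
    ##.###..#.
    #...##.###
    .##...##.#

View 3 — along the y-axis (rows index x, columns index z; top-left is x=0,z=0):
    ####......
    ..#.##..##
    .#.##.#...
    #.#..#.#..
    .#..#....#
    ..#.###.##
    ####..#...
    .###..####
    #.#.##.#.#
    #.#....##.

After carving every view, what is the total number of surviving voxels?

full grid |V| = 1000
step 1: project along z, AND mask (54/100) → |grid| = 540
step 2: project along x, AND mask (54/100) → |grid| = 289
step 3: project along y, AND mask (48/100) → |grid| = 134

voxel count = 134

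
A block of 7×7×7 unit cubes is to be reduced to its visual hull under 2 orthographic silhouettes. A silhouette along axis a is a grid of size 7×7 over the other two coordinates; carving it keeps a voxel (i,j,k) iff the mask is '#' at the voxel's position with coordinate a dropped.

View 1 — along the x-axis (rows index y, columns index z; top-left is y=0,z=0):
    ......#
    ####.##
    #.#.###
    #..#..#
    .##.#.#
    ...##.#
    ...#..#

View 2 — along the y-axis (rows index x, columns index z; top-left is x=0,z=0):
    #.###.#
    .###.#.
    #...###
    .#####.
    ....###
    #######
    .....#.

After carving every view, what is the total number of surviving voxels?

initial block: 7^3 = 343
[1] x-view keeps 24 columns → grid now 168
[2] y-view keeps 29 columns → grid now 98

98 voxels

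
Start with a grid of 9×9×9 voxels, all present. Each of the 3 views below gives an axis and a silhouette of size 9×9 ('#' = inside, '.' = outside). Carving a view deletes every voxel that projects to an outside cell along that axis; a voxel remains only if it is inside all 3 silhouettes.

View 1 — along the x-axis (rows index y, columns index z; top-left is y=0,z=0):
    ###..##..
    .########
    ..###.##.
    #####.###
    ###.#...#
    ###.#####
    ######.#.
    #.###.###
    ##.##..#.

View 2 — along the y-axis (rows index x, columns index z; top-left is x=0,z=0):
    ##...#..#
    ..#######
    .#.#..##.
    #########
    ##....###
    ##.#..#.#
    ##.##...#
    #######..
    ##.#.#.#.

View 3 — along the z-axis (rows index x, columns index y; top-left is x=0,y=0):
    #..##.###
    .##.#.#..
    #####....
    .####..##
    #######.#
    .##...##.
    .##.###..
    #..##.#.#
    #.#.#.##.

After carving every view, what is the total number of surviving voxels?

187 voxels

before carving: 729 voxels (9×9×9)
V1 x: intersect with YZ mask (58 set) -- 522 left
V2 y: intersect with XZ mask (51 set) -- 324 left
V3 z: intersect with XY mask (48 set) -- 187 left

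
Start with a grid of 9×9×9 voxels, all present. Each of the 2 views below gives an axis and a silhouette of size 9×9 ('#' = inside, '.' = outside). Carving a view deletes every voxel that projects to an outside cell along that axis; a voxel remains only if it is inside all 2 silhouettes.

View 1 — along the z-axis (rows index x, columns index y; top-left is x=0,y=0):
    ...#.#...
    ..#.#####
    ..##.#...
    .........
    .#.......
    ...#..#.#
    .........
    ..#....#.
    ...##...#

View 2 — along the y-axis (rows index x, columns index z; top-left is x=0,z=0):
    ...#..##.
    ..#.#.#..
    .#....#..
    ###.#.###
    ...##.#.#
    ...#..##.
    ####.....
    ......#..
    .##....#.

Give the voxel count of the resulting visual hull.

remaining voxels: 54

before carving: 729 voxels (9×9×9)
V1 z: intersect with XY mask (20 set) -- 180 left
V2 y: intersect with XZ mask (30 set) -- 54 left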